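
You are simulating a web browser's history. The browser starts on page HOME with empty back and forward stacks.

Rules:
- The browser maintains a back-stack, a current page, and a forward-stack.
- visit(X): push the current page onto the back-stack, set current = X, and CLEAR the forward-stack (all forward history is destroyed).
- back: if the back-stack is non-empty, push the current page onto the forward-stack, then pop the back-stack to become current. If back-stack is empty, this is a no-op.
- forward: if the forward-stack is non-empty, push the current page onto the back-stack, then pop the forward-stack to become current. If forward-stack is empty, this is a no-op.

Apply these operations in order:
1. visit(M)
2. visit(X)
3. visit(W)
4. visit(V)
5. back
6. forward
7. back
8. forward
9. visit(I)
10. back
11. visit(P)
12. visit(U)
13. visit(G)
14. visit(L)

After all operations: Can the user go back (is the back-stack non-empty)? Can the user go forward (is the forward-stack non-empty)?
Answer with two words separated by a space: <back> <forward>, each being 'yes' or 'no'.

After 1 (visit(M)): cur=M back=1 fwd=0
After 2 (visit(X)): cur=X back=2 fwd=0
After 3 (visit(W)): cur=W back=3 fwd=0
After 4 (visit(V)): cur=V back=4 fwd=0
After 5 (back): cur=W back=3 fwd=1
After 6 (forward): cur=V back=4 fwd=0
After 7 (back): cur=W back=3 fwd=1
After 8 (forward): cur=V back=4 fwd=0
After 9 (visit(I)): cur=I back=5 fwd=0
After 10 (back): cur=V back=4 fwd=1
After 11 (visit(P)): cur=P back=5 fwd=0
After 12 (visit(U)): cur=U back=6 fwd=0
After 13 (visit(G)): cur=G back=7 fwd=0
After 14 (visit(L)): cur=L back=8 fwd=0

Answer: yes no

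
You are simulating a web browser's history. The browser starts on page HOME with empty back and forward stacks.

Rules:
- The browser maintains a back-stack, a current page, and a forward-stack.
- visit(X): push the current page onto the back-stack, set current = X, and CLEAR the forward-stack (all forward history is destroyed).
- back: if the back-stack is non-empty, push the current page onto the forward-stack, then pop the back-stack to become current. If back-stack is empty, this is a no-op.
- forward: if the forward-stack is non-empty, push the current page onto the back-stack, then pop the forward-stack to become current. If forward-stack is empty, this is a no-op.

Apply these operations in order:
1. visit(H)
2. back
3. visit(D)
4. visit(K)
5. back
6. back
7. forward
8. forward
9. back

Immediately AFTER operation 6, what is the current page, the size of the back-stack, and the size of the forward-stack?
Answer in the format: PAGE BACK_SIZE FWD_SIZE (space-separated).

After 1 (visit(H)): cur=H back=1 fwd=0
After 2 (back): cur=HOME back=0 fwd=1
After 3 (visit(D)): cur=D back=1 fwd=0
After 4 (visit(K)): cur=K back=2 fwd=0
After 5 (back): cur=D back=1 fwd=1
After 6 (back): cur=HOME back=0 fwd=2

HOME 0 2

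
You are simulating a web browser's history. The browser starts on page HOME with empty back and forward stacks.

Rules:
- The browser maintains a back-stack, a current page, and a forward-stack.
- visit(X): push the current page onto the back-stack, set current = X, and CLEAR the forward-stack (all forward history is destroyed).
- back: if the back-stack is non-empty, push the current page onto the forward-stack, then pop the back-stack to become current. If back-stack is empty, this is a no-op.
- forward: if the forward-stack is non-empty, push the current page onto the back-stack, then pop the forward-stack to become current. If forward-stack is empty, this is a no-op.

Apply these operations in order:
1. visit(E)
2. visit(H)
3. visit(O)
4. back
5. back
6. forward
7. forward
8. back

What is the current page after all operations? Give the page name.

After 1 (visit(E)): cur=E back=1 fwd=0
After 2 (visit(H)): cur=H back=2 fwd=0
After 3 (visit(O)): cur=O back=3 fwd=0
After 4 (back): cur=H back=2 fwd=1
After 5 (back): cur=E back=1 fwd=2
After 6 (forward): cur=H back=2 fwd=1
After 7 (forward): cur=O back=3 fwd=0
After 8 (back): cur=H back=2 fwd=1

Answer: H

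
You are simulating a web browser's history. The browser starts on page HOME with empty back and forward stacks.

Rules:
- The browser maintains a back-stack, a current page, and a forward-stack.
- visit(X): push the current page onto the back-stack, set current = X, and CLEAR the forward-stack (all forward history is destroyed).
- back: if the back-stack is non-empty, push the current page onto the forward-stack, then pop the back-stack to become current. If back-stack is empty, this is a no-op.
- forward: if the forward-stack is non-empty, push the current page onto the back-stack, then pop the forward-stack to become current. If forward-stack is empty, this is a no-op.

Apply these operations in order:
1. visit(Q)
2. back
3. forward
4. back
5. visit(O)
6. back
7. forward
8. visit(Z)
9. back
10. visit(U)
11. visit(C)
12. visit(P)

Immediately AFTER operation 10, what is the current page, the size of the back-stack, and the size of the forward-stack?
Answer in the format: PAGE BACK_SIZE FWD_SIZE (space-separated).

After 1 (visit(Q)): cur=Q back=1 fwd=0
After 2 (back): cur=HOME back=0 fwd=1
After 3 (forward): cur=Q back=1 fwd=0
After 4 (back): cur=HOME back=0 fwd=1
After 5 (visit(O)): cur=O back=1 fwd=0
After 6 (back): cur=HOME back=0 fwd=1
After 7 (forward): cur=O back=1 fwd=0
After 8 (visit(Z)): cur=Z back=2 fwd=0
After 9 (back): cur=O back=1 fwd=1
After 10 (visit(U)): cur=U back=2 fwd=0

U 2 0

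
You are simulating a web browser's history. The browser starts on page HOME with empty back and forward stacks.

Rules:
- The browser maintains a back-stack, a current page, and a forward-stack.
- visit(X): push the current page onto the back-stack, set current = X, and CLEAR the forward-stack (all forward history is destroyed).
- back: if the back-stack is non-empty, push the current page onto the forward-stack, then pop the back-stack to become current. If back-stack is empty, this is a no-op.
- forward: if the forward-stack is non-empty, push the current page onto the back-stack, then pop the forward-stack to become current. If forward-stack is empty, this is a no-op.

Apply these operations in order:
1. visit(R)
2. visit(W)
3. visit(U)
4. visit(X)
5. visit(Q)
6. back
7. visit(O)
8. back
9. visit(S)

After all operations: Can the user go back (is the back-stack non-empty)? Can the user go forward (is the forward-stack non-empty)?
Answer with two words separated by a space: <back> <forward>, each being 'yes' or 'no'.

After 1 (visit(R)): cur=R back=1 fwd=0
After 2 (visit(W)): cur=W back=2 fwd=0
After 3 (visit(U)): cur=U back=3 fwd=0
After 4 (visit(X)): cur=X back=4 fwd=0
After 5 (visit(Q)): cur=Q back=5 fwd=0
After 6 (back): cur=X back=4 fwd=1
After 7 (visit(O)): cur=O back=5 fwd=0
After 8 (back): cur=X back=4 fwd=1
After 9 (visit(S)): cur=S back=5 fwd=0

Answer: yes no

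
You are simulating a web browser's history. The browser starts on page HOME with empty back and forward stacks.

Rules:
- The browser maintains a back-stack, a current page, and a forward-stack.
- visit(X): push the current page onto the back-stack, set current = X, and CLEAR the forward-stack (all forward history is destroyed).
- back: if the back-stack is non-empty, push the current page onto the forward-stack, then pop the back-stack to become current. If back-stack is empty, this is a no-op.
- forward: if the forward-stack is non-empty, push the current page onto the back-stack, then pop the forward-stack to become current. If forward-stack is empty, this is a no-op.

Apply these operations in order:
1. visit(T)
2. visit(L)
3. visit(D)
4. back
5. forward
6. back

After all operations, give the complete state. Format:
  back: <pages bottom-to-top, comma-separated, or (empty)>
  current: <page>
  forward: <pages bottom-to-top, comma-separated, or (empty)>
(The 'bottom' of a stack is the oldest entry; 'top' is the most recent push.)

Answer: back: HOME,T
current: L
forward: D

Derivation:
After 1 (visit(T)): cur=T back=1 fwd=0
After 2 (visit(L)): cur=L back=2 fwd=0
After 3 (visit(D)): cur=D back=3 fwd=0
After 4 (back): cur=L back=2 fwd=1
After 5 (forward): cur=D back=3 fwd=0
After 6 (back): cur=L back=2 fwd=1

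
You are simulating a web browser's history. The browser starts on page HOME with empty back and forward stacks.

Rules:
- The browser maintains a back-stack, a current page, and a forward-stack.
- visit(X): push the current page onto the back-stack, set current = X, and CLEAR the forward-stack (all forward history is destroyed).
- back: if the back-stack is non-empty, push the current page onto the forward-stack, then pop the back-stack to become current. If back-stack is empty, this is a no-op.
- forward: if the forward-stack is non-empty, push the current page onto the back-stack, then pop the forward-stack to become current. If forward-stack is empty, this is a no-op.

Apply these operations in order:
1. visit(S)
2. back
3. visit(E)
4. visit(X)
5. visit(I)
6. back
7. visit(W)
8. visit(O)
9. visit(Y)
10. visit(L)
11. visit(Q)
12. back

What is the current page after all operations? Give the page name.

Answer: L

Derivation:
After 1 (visit(S)): cur=S back=1 fwd=0
After 2 (back): cur=HOME back=0 fwd=1
After 3 (visit(E)): cur=E back=1 fwd=0
After 4 (visit(X)): cur=X back=2 fwd=0
After 5 (visit(I)): cur=I back=3 fwd=0
After 6 (back): cur=X back=2 fwd=1
After 7 (visit(W)): cur=W back=3 fwd=0
After 8 (visit(O)): cur=O back=4 fwd=0
After 9 (visit(Y)): cur=Y back=5 fwd=0
After 10 (visit(L)): cur=L back=6 fwd=0
After 11 (visit(Q)): cur=Q back=7 fwd=0
After 12 (back): cur=L back=6 fwd=1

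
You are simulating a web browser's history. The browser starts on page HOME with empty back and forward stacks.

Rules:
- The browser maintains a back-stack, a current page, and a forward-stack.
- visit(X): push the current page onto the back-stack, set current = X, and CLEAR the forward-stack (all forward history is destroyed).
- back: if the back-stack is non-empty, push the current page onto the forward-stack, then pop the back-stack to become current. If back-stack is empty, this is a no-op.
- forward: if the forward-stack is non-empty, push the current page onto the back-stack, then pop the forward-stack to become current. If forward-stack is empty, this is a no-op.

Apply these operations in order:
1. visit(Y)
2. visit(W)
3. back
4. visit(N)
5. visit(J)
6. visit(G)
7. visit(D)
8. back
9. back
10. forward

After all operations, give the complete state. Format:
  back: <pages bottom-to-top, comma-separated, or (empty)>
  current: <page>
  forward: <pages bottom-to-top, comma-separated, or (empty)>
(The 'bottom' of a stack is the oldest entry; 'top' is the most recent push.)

After 1 (visit(Y)): cur=Y back=1 fwd=0
After 2 (visit(W)): cur=W back=2 fwd=0
After 3 (back): cur=Y back=1 fwd=1
After 4 (visit(N)): cur=N back=2 fwd=0
After 5 (visit(J)): cur=J back=3 fwd=0
After 6 (visit(G)): cur=G back=4 fwd=0
After 7 (visit(D)): cur=D back=5 fwd=0
After 8 (back): cur=G back=4 fwd=1
After 9 (back): cur=J back=3 fwd=2
After 10 (forward): cur=G back=4 fwd=1

Answer: back: HOME,Y,N,J
current: G
forward: D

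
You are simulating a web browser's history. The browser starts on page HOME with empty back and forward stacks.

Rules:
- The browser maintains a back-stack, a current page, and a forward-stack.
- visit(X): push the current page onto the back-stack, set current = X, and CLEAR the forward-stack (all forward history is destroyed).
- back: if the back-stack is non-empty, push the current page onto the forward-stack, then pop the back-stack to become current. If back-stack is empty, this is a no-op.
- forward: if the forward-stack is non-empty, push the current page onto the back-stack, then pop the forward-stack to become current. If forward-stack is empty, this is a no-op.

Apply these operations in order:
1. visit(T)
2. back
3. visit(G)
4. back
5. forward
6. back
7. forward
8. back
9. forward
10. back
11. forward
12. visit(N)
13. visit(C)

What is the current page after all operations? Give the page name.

Answer: C

Derivation:
After 1 (visit(T)): cur=T back=1 fwd=0
After 2 (back): cur=HOME back=0 fwd=1
After 3 (visit(G)): cur=G back=1 fwd=0
After 4 (back): cur=HOME back=0 fwd=1
After 5 (forward): cur=G back=1 fwd=0
After 6 (back): cur=HOME back=0 fwd=1
After 7 (forward): cur=G back=1 fwd=0
After 8 (back): cur=HOME back=0 fwd=1
After 9 (forward): cur=G back=1 fwd=0
After 10 (back): cur=HOME back=0 fwd=1
After 11 (forward): cur=G back=1 fwd=0
After 12 (visit(N)): cur=N back=2 fwd=0
After 13 (visit(C)): cur=C back=3 fwd=0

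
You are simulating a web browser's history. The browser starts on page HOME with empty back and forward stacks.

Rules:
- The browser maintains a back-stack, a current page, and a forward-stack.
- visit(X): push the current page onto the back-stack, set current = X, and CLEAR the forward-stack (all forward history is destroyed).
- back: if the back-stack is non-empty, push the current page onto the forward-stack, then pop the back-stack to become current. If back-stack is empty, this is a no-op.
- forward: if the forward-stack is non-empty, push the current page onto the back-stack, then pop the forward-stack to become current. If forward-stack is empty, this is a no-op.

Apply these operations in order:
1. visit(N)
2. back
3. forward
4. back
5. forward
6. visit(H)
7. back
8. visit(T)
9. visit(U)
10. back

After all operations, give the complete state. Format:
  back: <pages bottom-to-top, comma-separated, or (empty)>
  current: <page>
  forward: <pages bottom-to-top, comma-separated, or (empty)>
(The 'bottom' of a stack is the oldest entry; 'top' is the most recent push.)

After 1 (visit(N)): cur=N back=1 fwd=0
After 2 (back): cur=HOME back=0 fwd=1
After 3 (forward): cur=N back=1 fwd=0
After 4 (back): cur=HOME back=0 fwd=1
After 5 (forward): cur=N back=1 fwd=0
After 6 (visit(H)): cur=H back=2 fwd=0
After 7 (back): cur=N back=1 fwd=1
After 8 (visit(T)): cur=T back=2 fwd=0
After 9 (visit(U)): cur=U back=3 fwd=0
After 10 (back): cur=T back=2 fwd=1

Answer: back: HOME,N
current: T
forward: U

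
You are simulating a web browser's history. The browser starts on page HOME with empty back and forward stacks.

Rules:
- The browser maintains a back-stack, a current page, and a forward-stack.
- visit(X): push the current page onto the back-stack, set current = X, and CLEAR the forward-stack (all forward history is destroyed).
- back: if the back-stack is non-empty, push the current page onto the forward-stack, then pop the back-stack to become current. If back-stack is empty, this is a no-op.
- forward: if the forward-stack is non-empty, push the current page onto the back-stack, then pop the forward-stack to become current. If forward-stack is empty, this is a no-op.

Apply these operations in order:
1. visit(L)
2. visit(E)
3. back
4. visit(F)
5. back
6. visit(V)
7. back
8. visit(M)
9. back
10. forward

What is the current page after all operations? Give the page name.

Answer: M

Derivation:
After 1 (visit(L)): cur=L back=1 fwd=0
After 2 (visit(E)): cur=E back=2 fwd=0
After 3 (back): cur=L back=1 fwd=1
After 4 (visit(F)): cur=F back=2 fwd=0
After 5 (back): cur=L back=1 fwd=1
After 6 (visit(V)): cur=V back=2 fwd=0
After 7 (back): cur=L back=1 fwd=1
After 8 (visit(M)): cur=M back=2 fwd=0
After 9 (back): cur=L back=1 fwd=1
After 10 (forward): cur=M back=2 fwd=0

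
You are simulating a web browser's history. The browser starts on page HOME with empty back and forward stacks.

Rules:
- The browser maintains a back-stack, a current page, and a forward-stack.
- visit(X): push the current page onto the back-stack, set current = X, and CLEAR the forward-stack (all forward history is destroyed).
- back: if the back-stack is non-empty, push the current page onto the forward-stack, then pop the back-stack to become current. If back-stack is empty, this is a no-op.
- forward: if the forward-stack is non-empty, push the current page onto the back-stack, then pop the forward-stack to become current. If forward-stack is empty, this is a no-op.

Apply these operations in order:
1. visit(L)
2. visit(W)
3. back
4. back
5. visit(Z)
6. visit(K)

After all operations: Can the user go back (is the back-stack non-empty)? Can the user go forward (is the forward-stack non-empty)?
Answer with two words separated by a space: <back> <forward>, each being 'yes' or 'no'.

After 1 (visit(L)): cur=L back=1 fwd=0
After 2 (visit(W)): cur=W back=2 fwd=0
After 3 (back): cur=L back=1 fwd=1
After 4 (back): cur=HOME back=0 fwd=2
After 5 (visit(Z)): cur=Z back=1 fwd=0
After 6 (visit(K)): cur=K back=2 fwd=0

Answer: yes no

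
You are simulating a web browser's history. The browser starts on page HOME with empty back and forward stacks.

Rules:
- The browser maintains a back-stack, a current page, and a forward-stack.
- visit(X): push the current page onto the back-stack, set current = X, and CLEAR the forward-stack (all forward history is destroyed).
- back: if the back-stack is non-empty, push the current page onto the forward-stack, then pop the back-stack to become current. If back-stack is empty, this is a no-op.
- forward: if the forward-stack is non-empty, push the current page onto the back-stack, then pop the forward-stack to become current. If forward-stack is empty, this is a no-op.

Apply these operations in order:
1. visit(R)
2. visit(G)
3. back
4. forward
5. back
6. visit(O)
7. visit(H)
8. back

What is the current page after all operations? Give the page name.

Answer: O

Derivation:
After 1 (visit(R)): cur=R back=1 fwd=0
After 2 (visit(G)): cur=G back=2 fwd=0
After 3 (back): cur=R back=1 fwd=1
After 4 (forward): cur=G back=2 fwd=0
After 5 (back): cur=R back=1 fwd=1
After 6 (visit(O)): cur=O back=2 fwd=0
After 7 (visit(H)): cur=H back=3 fwd=0
After 8 (back): cur=O back=2 fwd=1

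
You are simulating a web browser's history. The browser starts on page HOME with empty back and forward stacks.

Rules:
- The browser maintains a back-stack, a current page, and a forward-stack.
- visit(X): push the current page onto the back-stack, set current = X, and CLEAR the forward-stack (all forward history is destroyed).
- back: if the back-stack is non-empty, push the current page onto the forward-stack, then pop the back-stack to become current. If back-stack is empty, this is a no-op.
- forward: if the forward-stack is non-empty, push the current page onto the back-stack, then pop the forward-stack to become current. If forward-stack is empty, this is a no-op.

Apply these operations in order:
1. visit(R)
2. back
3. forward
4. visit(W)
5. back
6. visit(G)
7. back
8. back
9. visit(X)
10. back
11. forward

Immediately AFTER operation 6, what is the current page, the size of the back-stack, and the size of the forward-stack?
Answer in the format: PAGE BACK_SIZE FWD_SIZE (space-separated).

After 1 (visit(R)): cur=R back=1 fwd=0
After 2 (back): cur=HOME back=0 fwd=1
After 3 (forward): cur=R back=1 fwd=0
After 4 (visit(W)): cur=W back=2 fwd=0
After 5 (back): cur=R back=1 fwd=1
After 6 (visit(G)): cur=G back=2 fwd=0

G 2 0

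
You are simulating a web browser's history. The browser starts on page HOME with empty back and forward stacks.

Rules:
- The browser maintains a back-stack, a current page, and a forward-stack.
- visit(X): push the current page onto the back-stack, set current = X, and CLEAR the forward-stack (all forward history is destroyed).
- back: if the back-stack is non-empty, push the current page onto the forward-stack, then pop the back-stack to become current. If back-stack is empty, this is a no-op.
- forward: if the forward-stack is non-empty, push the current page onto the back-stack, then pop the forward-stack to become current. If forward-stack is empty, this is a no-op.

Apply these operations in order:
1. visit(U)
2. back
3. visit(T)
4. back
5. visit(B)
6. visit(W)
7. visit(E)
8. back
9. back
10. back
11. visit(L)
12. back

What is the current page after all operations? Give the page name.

After 1 (visit(U)): cur=U back=1 fwd=0
After 2 (back): cur=HOME back=0 fwd=1
After 3 (visit(T)): cur=T back=1 fwd=0
After 4 (back): cur=HOME back=0 fwd=1
After 5 (visit(B)): cur=B back=1 fwd=0
After 6 (visit(W)): cur=W back=2 fwd=0
After 7 (visit(E)): cur=E back=3 fwd=0
After 8 (back): cur=W back=2 fwd=1
After 9 (back): cur=B back=1 fwd=2
After 10 (back): cur=HOME back=0 fwd=3
After 11 (visit(L)): cur=L back=1 fwd=0
After 12 (back): cur=HOME back=0 fwd=1

Answer: HOME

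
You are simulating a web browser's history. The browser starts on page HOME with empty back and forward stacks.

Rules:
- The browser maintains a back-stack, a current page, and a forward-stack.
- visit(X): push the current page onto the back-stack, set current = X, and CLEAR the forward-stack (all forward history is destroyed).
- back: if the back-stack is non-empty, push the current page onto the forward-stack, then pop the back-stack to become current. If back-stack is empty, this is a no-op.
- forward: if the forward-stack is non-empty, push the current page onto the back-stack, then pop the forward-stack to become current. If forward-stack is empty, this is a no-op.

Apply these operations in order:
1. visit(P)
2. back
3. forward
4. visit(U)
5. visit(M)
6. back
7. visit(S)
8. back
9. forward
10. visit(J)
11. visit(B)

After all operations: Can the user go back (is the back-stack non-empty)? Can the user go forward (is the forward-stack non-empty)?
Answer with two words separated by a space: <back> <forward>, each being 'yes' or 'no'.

Answer: yes no

Derivation:
After 1 (visit(P)): cur=P back=1 fwd=0
After 2 (back): cur=HOME back=0 fwd=1
After 3 (forward): cur=P back=1 fwd=0
After 4 (visit(U)): cur=U back=2 fwd=0
After 5 (visit(M)): cur=M back=3 fwd=0
After 6 (back): cur=U back=2 fwd=1
After 7 (visit(S)): cur=S back=3 fwd=0
After 8 (back): cur=U back=2 fwd=1
After 9 (forward): cur=S back=3 fwd=0
After 10 (visit(J)): cur=J back=4 fwd=0
After 11 (visit(B)): cur=B back=5 fwd=0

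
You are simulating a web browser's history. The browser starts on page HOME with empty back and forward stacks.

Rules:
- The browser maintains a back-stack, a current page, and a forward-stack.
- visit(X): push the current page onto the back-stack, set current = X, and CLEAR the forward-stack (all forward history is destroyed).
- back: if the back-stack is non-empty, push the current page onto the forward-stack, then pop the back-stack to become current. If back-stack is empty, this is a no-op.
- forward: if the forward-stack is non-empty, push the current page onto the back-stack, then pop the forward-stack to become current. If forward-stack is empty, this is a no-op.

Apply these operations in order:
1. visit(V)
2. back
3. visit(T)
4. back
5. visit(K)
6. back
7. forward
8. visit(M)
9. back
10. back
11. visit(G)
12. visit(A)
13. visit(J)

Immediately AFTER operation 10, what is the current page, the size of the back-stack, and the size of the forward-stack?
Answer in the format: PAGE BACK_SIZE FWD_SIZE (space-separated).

After 1 (visit(V)): cur=V back=1 fwd=0
After 2 (back): cur=HOME back=0 fwd=1
After 3 (visit(T)): cur=T back=1 fwd=0
After 4 (back): cur=HOME back=0 fwd=1
After 5 (visit(K)): cur=K back=1 fwd=0
After 6 (back): cur=HOME back=0 fwd=1
After 7 (forward): cur=K back=1 fwd=0
After 8 (visit(M)): cur=M back=2 fwd=0
After 9 (back): cur=K back=1 fwd=1
After 10 (back): cur=HOME back=0 fwd=2

HOME 0 2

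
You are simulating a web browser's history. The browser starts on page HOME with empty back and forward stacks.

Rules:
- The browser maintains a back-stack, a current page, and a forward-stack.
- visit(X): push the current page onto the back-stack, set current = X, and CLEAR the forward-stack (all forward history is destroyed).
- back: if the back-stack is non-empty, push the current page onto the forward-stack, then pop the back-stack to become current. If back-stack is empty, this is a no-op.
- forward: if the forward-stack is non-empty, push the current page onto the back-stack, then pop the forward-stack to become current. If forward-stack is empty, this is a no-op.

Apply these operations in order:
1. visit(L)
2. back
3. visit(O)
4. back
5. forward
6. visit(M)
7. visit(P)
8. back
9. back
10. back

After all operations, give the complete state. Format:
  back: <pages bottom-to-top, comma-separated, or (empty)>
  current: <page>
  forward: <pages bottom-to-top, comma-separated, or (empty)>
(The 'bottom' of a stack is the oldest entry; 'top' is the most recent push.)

Answer: back: (empty)
current: HOME
forward: P,M,O

Derivation:
After 1 (visit(L)): cur=L back=1 fwd=0
After 2 (back): cur=HOME back=0 fwd=1
After 3 (visit(O)): cur=O back=1 fwd=0
After 4 (back): cur=HOME back=0 fwd=1
After 5 (forward): cur=O back=1 fwd=0
After 6 (visit(M)): cur=M back=2 fwd=0
After 7 (visit(P)): cur=P back=3 fwd=0
After 8 (back): cur=M back=2 fwd=1
After 9 (back): cur=O back=1 fwd=2
After 10 (back): cur=HOME back=0 fwd=3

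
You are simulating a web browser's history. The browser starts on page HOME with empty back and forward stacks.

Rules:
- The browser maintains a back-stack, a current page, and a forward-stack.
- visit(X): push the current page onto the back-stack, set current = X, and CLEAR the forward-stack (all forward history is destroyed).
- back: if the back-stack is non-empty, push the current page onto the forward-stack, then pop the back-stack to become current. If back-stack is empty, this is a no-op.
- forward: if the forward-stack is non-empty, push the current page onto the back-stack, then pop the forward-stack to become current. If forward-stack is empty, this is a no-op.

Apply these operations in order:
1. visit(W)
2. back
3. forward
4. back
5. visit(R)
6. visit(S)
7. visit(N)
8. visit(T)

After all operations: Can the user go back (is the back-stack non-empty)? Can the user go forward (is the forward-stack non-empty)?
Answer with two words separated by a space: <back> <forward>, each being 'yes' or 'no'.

After 1 (visit(W)): cur=W back=1 fwd=0
After 2 (back): cur=HOME back=0 fwd=1
After 3 (forward): cur=W back=1 fwd=0
After 4 (back): cur=HOME back=0 fwd=1
After 5 (visit(R)): cur=R back=1 fwd=0
After 6 (visit(S)): cur=S back=2 fwd=0
After 7 (visit(N)): cur=N back=3 fwd=0
After 8 (visit(T)): cur=T back=4 fwd=0

Answer: yes no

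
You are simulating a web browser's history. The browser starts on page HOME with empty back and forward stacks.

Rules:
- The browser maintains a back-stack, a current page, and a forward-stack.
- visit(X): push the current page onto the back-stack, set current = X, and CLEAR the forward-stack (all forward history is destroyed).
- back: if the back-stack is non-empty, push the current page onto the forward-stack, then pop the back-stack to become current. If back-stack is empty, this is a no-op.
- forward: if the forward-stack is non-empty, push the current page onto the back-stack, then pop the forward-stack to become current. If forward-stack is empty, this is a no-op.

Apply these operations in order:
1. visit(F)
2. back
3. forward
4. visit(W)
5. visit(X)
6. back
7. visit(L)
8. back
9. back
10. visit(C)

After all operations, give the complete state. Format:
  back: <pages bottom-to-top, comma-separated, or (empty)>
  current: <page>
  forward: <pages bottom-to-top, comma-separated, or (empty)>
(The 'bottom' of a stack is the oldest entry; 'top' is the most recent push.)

Answer: back: HOME,F
current: C
forward: (empty)

Derivation:
After 1 (visit(F)): cur=F back=1 fwd=0
After 2 (back): cur=HOME back=0 fwd=1
After 3 (forward): cur=F back=1 fwd=0
After 4 (visit(W)): cur=W back=2 fwd=0
After 5 (visit(X)): cur=X back=3 fwd=0
After 6 (back): cur=W back=2 fwd=1
After 7 (visit(L)): cur=L back=3 fwd=0
After 8 (back): cur=W back=2 fwd=1
After 9 (back): cur=F back=1 fwd=2
After 10 (visit(C)): cur=C back=2 fwd=0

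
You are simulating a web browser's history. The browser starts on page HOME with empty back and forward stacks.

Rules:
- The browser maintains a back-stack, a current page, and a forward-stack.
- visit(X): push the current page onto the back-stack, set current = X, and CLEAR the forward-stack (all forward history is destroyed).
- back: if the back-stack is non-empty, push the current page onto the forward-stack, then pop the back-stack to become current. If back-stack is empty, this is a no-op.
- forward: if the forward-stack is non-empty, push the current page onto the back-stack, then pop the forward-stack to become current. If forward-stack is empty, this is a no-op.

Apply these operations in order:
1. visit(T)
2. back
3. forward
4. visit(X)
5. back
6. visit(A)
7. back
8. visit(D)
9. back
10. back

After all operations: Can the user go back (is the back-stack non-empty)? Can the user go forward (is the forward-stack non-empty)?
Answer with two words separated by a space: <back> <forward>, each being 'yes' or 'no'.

Answer: no yes

Derivation:
After 1 (visit(T)): cur=T back=1 fwd=0
After 2 (back): cur=HOME back=0 fwd=1
After 3 (forward): cur=T back=1 fwd=0
After 4 (visit(X)): cur=X back=2 fwd=0
After 5 (back): cur=T back=1 fwd=1
After 6 (visit(A)): cur=A back=2 fwd=0
After 7 (back): cur=T back=1 fwd=1
After 8 (visit(D)): cur=D back=2 fwd=0
After 9 (back): cur=T back=1 fwd=1
After 10 (back): cur=HOME back=0 fwd=2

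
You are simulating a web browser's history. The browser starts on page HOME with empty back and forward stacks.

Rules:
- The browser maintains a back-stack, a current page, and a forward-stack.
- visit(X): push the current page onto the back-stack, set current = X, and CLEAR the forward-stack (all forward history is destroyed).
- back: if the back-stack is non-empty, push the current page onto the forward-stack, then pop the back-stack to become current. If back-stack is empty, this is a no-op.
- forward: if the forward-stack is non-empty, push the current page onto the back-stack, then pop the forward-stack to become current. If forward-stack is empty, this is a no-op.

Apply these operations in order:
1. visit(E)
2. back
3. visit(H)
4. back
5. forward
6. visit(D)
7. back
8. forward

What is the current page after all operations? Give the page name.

After 1 (visit(E)): cur=E back=1 fwd=0
After 2 (back): cur=HOME back=0 fwd=1
After 3 (visit(H)): cur=H back=1 fwd=0
After 4 (back): cur=HOME back=0 fwd=1
After 5 (forward): cur=H back=1 fwd=0
After 6 (visit(D)): cur=D back=2 fwd=0
After 7 (back): cur=H back=1 fwd=1
After 8 (forward): cur=D back=2 fwd=0

Answer: D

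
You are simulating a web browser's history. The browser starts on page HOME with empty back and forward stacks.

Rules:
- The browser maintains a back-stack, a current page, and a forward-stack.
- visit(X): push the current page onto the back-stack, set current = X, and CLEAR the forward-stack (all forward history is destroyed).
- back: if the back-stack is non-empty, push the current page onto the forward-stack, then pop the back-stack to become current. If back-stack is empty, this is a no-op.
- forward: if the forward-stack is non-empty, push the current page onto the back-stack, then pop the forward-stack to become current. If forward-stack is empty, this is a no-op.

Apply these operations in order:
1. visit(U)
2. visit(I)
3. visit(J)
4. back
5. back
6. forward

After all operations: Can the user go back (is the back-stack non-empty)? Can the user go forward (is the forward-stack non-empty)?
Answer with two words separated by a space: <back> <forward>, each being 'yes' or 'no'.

After 1 (visit(U)): cur=U back=1 fwd=0
After 2 (visit(I)): cur=I back=2 fwd=0
After 3 (visit(J)): cur=J back=3 fwd=0
After 4 (back): cur=I back=2 fwd=1
After 5 (back): cur=U back=1 fwd=2
After 6 (forward): cur=I back=2 fwd=1

Answer: yes yes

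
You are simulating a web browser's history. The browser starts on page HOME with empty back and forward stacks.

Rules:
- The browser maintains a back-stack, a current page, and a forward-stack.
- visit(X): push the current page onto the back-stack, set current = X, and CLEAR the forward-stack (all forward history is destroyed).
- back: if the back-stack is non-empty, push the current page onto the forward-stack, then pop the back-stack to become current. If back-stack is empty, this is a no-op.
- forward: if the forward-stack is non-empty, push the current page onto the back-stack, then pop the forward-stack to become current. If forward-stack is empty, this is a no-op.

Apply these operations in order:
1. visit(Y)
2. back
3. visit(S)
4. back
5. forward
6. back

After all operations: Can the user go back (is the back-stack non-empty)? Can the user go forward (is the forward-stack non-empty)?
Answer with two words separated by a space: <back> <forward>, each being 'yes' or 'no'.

Answer: no yes

Derivation:
After 1 (visit(Y)): cur=Y back=1 fwd=0
After 2 (back): cur=HOME back=0 fwd=1
After 3 (visit(S)): cur=S back=1 fwd=0
After 4 (back): cur=HOME back=0 fwd=1
After 5 (forward): cur=S back=1 fwd=0
After 6 (back): cur=HOME back=0 fwd=1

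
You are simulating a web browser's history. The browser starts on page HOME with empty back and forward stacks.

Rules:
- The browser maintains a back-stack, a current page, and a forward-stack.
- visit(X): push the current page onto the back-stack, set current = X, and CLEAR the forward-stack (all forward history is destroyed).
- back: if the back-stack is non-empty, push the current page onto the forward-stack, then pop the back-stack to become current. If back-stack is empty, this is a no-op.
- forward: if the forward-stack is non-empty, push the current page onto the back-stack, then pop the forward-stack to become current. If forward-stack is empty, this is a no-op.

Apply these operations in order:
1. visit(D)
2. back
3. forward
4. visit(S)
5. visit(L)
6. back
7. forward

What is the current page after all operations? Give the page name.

Answer: L

Derivation:
After 1 (visit(D)): cur=D back=1 fwd=0
After 2 (back): cur=HOME back=0 fwd=1
After 3 (forward): cur=D back=1 fwd=0
After 4 (visit(S)): cur=S back=2 fwd=0
After 5 (visit(L)): cur=L back=3 fwd=0
After 6 (back): cur=S back=2 fwd=1
After 7 (forward): cur=L back=3 fwd=0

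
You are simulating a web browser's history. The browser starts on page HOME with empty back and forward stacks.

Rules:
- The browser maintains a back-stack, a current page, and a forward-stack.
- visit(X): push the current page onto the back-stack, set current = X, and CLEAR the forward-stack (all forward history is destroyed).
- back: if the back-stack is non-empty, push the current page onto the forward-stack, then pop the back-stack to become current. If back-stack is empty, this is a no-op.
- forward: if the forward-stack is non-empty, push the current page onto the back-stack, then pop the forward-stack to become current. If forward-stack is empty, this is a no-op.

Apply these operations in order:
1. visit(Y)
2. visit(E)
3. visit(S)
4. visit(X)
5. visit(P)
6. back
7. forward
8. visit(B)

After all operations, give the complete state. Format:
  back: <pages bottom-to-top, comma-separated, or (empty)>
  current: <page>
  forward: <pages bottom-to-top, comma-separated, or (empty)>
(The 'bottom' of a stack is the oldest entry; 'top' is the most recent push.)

Answer: back: HOME,Y,E,S,X,P
current: B
forward: (empty)

Derivation:
After 1 (visit(Y)): cur=Y back=1 fwd=0
After 2 (visit(E)): cur=E back=2 fwd=0
After 3 (visit(S)): cur=S back=3 fwd=0
After 4 (visit(X)): cur=X back=4 fwd=0
After 5 (visit(P)): cur=P back=5 fwd=0
After 6 (back): cur=X back=4 fwd=1
After 7 (forward): cur=P back=5 fwd=0
After 8 (visit(B)): cur=B back=6 fwd=0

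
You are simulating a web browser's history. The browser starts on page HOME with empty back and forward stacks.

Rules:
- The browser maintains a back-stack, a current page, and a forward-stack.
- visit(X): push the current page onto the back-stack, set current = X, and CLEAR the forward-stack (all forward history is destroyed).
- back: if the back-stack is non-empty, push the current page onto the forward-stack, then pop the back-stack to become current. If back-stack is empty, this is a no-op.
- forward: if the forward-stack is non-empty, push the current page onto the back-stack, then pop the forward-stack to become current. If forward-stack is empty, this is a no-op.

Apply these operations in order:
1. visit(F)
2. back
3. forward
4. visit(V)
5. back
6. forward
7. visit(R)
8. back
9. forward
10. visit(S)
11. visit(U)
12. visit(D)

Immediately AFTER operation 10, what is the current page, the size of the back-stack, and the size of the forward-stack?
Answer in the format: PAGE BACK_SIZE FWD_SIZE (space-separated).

After 1 (visit(F)): cur=F back=1 fwd=0
After 2 (back): cur=HOME back=0 fwd=1
After 3 (forward): cur=F back=1 fwd=0
After 4 (visit(V)): cur=V back=2 fwd=0
After 5 (back): cur=F back=1 fwd=1
After 6 (forward): cur=V back=2 fwd=0
After 7 (visit(R)): cur=R back=3 fwd=0
After 8 (back): cur=V back=2 fwd=1
After 9 (forward): cur=R back=3 fwd=0
After 10 (visit(S)): cur=S back=4 fwd=0

S 4 0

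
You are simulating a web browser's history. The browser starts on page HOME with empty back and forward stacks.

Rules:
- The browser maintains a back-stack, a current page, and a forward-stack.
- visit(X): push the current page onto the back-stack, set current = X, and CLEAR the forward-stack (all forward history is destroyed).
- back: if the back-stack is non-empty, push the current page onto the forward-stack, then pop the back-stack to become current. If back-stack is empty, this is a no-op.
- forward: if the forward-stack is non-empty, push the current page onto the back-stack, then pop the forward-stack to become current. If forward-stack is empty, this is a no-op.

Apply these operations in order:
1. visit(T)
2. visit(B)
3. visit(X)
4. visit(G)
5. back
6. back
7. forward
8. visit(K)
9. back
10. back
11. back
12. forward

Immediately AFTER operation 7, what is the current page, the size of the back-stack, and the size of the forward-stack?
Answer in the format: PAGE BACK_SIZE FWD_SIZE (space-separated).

After 1 (visit(T)): cur=T back=1 fwd=0
After 2 (visit(B)): cur=B back=2 fwd=0
After 3 (visit(X)): cur=X back=3 fwd=0
After 4 (visit(G)): cur=G back=4 fwd=0
After 5 (back): cur=X back=3 fwd=1
After 6 (back): cur=B back=2 fwd=2
After 7 (forward): cur=X back=3 fwd=1

X 3 1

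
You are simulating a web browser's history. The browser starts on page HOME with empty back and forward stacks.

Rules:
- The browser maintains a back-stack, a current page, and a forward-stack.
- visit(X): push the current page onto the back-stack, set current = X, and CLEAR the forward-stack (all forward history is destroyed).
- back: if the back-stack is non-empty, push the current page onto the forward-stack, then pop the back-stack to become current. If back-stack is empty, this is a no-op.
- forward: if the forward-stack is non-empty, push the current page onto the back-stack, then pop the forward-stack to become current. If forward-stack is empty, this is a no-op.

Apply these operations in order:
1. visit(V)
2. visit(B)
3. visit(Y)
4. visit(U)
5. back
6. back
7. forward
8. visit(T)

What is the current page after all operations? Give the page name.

Answer: T

Derivation:
After 1 (visit(V)): cur=V back=1 fwd=0
After 2 (visit(B)): cur=B back=2 fwd=0
After 3 (visit(Y)): cur=Y back=3 fwd=0
After 4 (visit(U)): cur=U back=4 fwd=0
After 5 (back): cur=Y back=3 fwd=1
After 6 (back): cur=B back=2 fwd=2
After 7 (forward): cur=Y back=3 fwd=1
After 8 (visit(T)): cur=T back=4 fwd=0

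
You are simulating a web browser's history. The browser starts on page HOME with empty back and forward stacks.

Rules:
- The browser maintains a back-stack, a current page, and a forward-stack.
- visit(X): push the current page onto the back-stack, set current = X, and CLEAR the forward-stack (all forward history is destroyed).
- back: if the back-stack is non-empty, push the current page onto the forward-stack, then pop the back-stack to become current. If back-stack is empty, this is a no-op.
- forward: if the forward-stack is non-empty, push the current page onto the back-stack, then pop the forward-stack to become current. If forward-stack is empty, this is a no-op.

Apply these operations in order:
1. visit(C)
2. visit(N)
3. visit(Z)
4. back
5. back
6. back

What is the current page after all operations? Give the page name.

After 1 (visit(C)): cur=C back=1 fwd=0
After 2 (visit(N)): cur=N back=2 fwd=0
After 3 (visit(Z)): cur=Z back=3 fwd=0
After 4 (back): cur=N back=2 fwd=1
After 5 (back): cur=C back=1 fwd=2
After 6 (back): cur=HOME back=0 fwd=3

Answer: HOME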